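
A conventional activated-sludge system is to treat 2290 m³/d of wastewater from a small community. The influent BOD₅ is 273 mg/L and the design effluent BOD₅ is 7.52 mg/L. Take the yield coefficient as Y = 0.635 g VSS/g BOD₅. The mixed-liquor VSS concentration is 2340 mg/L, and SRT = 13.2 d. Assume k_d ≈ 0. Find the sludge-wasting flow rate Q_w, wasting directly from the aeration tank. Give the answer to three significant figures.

Q_w ≈ 165 m³/d

Biomass mass balance (decay neglected): V·X = Y·Q·(S₀ − S)·θ_c, so V = 0.635 × 2290 × (273 − 7.52) × 13.2 / 2340 = 2178 m³.
Wasting from the aeration tank: Q_w = V / θ_c = 2178 / 13.2 = 165.0 m³/d.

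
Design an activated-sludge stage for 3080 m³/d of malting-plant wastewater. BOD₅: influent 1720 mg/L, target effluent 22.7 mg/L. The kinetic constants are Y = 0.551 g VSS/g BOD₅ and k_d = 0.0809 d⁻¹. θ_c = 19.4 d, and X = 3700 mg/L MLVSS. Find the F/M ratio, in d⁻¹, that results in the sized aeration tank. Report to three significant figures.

F/M ≈ 0.244 d⁻¹

Rearranging the biomass balance for a CMAS with decay, V = Y·Q·ΔS·θ_c / [X·(1+k_d θ_c)] = 0.551 × 3080 × (1720 − 22.7) × 19.4 / [3700 × (1 + 0.0809 × 19.4)] = 5.59×10^7 / 9507 = 5878 m³.
F/M = Q·S₀ / (V·X) = 3080 × 1720 / (5878 × 3700) = 0.2436 g BOD₅·(g VSS·d)⁻¹.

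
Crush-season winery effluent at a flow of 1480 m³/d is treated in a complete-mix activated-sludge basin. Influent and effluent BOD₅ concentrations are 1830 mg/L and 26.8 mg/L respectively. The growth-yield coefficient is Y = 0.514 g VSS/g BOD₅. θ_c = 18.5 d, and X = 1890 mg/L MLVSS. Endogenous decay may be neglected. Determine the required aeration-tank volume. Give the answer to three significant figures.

V·X = Y·Q·ΔS·θ_c gives V = 0.514 × 1480 × (1830 − 26.8) × 18.5 / 1890 = 13427 m³.

V ≈ 13400 m³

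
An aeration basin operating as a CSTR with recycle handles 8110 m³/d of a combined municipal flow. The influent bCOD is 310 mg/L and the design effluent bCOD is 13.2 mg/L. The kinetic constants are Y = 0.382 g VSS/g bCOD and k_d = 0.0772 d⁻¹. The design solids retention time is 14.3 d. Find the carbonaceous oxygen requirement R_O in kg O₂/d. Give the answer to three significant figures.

R_O ≈ 1790 kg O₂/d

The observed yield is Y_obs = Y/(1 + k_d·θ_c) = 0.382 / (1 + 0.0772 × 14.3) = 0.382 / 2.104 = 0.1816 g VSS per g bCOD removed.
ΔS = 310 − 13.2 = 296.8 mg/L, so the substrate removal rate is 8110 × 296.8/1000 = 2407 kg bCOD/d.
Biomass synthesised: P_X = Y_obs × 2407 = 437.0 kg VSS/d.
Carbonaceous O₂ demand = substrate oxidised − cell-mass equivalent = 2407 − 1.42 × 437.0 = 1786 kg O₂/d.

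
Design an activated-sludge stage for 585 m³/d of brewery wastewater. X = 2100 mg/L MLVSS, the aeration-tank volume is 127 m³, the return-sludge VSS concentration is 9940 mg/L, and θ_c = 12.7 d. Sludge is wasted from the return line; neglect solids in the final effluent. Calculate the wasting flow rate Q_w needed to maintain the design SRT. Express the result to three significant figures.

Q_w ≈ 2.11 m³/d

Wasting from the return line (neglecting effluent solids): Q_w = V·X / (θ_c·X_r) = 127.0 × 2100 / (12.7 × 9940) = 2.113 m³/d.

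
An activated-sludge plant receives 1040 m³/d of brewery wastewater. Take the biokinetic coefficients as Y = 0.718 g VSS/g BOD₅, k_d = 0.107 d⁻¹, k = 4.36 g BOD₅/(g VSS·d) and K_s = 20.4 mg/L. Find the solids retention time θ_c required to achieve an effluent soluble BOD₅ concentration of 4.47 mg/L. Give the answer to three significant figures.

At the target effluent, Y k S/(K_s+S) = 0.718×4.36×4.47/24.87 = 0.5627 d⁻¹.
θ_c = 1/(μ − k_d) = 1/(0.5627 − 0.107) = 1/0.4557 = 2.195 d.

θ_c ≈ 2.19 d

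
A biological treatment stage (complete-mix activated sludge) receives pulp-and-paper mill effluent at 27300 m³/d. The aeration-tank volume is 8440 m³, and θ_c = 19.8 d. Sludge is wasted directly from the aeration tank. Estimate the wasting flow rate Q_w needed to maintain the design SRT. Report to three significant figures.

Q_w ≈ 426 m³/d

For wasting at MLVSS concentration, Q_w = V/θ_c = 8440/19.8 = 426.3 m³/d.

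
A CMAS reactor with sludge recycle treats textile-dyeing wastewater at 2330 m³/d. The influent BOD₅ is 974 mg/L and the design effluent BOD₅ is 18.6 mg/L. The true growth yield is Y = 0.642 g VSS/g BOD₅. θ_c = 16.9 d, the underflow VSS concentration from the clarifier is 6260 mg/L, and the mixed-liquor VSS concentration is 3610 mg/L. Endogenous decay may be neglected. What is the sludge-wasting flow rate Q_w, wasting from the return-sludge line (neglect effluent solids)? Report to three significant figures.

Biomass mass balance (decay neglected): V·X = Y·Q·(S₀ − S)·θ_c, so V = 0.642 × 2330 × (974 − 18.6) × 16.9 / 3610 = 6690 m³.
Wasting from the return line (neglecting effluent solids): Q_w = V·X / (θ_c·X_r) = 6690 × 3610 / (16.9 × 6260) = 228.3 m³/d.

Q_w ≈ 228 m³/d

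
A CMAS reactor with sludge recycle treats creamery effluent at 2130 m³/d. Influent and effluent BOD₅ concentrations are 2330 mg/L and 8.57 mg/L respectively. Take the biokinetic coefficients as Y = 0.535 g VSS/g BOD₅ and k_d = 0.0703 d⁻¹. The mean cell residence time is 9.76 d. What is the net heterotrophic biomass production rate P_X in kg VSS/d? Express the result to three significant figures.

P_X ≈ 1570 kg VSS/d

Correct the yield for decay: Y_obs = Y/(1 + k_d θ_c) = 0.535 / (1 + 0.0703 × 9.76) = 0.535 / 1.686 = 0.3173.
Mass of BOD₅ removed per day: Q(S₀ − S) = 2130 × 2321 g/m³ = 4945 kg/d.
Net biomass production P_X = Y_obs × Q·(S₀ − S) = 0.3173 × 4945 = 1569 kg VSS/d.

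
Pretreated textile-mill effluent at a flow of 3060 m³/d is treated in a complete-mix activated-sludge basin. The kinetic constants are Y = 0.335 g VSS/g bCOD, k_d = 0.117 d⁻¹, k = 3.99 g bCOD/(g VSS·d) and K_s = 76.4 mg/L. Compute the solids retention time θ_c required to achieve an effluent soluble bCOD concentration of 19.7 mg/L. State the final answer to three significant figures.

θ_c ≈ 6.37 d

Specific growth rate at S = 19.7 mg/L: μ = YkS/(K_s+S) = 0.335·3.99·19.7/(76.4+19.7) = 0.2740 d⁻¹.
1/θ_c = 0.2740 − 0.117 = 0.1570 d⁻¹, so θ_c = 6.369 d.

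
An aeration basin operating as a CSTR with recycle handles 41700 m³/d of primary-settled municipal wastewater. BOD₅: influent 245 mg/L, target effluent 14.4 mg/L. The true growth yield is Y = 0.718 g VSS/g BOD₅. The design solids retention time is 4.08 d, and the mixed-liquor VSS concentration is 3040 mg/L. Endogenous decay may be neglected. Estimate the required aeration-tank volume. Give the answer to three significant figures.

V ≈ 9270 m³

V·X = Y·Q·ΔS·θ_c gives V = 0.718 × 41700 × (245 − 14.4) × 4.08 / 3040 = 9266 m³.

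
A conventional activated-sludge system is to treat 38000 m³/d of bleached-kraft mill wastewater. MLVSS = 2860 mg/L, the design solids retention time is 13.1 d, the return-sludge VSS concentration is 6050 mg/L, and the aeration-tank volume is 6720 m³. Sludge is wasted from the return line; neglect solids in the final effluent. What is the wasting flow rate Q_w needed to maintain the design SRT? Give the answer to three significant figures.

Q_w ≈ 242 m³/d

Q_w = (V·X)/(θ_c X_r) = 6720 × 2860 / (13.1 × 6050) = 242.5 m³/d.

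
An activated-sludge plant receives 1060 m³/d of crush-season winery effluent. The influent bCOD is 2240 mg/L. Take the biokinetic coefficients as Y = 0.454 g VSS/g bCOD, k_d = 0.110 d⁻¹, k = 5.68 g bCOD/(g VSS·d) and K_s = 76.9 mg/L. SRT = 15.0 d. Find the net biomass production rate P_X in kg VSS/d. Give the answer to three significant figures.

Effluent substrate depends only on kinetics and SRT: S = K_s(1 + k_d θ_c) / [θ_c(Yk − k_d) − 1] = 76.9 × (1 + 0.110 × 15.0) / [15.0 × (0.454 × 5.68 − 0.110) − 1] = 203.8 / 36.03 = 5.656 mg/L.
Y_obs = Y / (1 + k_d θ_c) = 0.454 / (1 + 0.110 × 15.0) = 0.454 / 2.650 = 0.1713.
Mass of bCOD removed per day: Q(S₀ − S) = 1060 × 2234 g/m³ = 2368 kg/d.
So the net sludge growth is P_X = 0.1713 × 2368 = 405.8 kg VSS/d.

P_X ≈ 406 kg VSS/d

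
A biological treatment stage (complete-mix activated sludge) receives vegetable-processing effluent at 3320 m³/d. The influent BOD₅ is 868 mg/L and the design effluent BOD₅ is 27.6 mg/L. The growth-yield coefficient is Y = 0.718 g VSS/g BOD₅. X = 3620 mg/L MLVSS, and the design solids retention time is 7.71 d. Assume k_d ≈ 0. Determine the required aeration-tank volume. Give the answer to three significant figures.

Biomass mass balance (decay neglected): V·X = Y·Q·(S₀ − S)·θ_c, so V = 0.718 × 3320 × (868 − 27.6) × 7.71 / 3620 = 4267 m³.

V ≈ 4270 m³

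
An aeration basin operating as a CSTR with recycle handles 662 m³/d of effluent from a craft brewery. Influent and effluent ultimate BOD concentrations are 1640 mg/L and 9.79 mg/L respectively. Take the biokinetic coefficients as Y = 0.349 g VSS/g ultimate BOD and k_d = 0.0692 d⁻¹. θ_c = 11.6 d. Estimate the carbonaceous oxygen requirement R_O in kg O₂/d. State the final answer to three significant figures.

R_O ≈ 783 kg O₂/d

Correct the yield for decay: Y_obs = Y/(1 + k_d θ_c) = 0.349 / (1 + 0.0692 × 11.6) = 0.349 / 1.803 = 0.1936.
Mass of ultimate BOD removed per day: Q(S₀ − S) = 662 × 1630 g/m³ = 1079 kg/d.
P_X = Y_obs·Q·(S₀ − S) = 0.1936 × 1079 = 208.9 kg VSS/d.
R_O = Q·ΔS − 1.42 P_X = 1079 − 296.7 = 782.5 kg O₂/d.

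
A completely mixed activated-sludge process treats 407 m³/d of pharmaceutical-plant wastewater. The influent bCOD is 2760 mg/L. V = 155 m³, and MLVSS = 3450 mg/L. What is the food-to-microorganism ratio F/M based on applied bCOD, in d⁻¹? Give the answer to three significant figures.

F/M = Q·S₀ / (V·X) = 407 × 2760 / (155.0 × 3450) = 2.101 g bCOD·(g VSS·d)⁻¹.

F/M ≈ 2.10 d⁻¹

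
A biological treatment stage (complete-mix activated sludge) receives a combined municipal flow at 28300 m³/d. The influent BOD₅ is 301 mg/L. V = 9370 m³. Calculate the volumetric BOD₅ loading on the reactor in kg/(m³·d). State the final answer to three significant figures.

Volumetric loading L_v = Q·S₀ / V = 28300 × 301 g/m³ / 9370 m³ = 909.1 g/(m³·d) = 0.9091 kg BOD₅/(m³·d).

L_v ≈ 0.909 kg BOD₅/(m³·d)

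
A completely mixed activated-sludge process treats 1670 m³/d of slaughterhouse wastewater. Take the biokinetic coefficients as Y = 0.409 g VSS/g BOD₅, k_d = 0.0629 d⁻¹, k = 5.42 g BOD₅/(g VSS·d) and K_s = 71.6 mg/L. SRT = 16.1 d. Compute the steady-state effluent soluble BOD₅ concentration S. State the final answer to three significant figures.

S ≈ 4.28 mg/L

For a completely mixed reactor with recycle the Lawrence–McCarty relation gives S = K_s·(1 + k_d·θ_c) / [θ_c·(Y·k − k_d) − 1] = 71.6 × (1 + 0.0629 × 16.1) / [16.1 × (0.409 × 5.42 − 0.0629) − 1] = 144.1 / 33.68 = 4.279 mg/L.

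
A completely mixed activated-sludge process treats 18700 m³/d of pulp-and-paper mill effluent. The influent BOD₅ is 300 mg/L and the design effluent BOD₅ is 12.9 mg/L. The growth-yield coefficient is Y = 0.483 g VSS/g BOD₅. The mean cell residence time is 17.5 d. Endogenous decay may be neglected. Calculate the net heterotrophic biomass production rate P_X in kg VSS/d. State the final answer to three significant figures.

Since k_d ≈ 0, Y_obs = Y = 0.483 g VSS/g BOD₅.
Substrate removed = Q·(S₀ − S) = 18700 m³/d × (300 − 12.9) g/m³ = 5.37×10^6 g/d = 5369 kg/d.
So the net sludge growth is P_X = 0.4830 × 5369 = 2593 kg VSS/d.

P_X ≈ 2590 kg VSS/d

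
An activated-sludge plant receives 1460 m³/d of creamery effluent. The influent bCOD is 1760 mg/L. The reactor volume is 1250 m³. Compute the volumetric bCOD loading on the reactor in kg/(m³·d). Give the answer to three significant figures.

Volumetric loading L_v = Q·S₀ / V = 1460 × 1760 g/m³ / 1250 m³ = 2056 g/(m³·d) = 2.056 kg bCOD/(m³·d).

L_v ≈ 2.06 kg bCOD/(m³·d)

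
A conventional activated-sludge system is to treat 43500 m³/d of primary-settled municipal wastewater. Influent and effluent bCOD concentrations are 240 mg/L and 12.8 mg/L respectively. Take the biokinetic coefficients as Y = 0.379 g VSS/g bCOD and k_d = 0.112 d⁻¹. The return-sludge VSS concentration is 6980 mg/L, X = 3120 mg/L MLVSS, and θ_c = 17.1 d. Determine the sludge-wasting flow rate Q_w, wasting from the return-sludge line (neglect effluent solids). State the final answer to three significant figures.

Steady-state biomass mass balance: V·X·(1 + k_d·θ_c) = Y·Q·(S₀ − S)·θ_c, so V = 0.379 × 43500 × (240 − 12.8) × 17.1 / [3120 × (1 + 0.112 × 17.1)] = 6.41×10^7 / 9095 = 7042 m³.
Wasting from the return line (neglecting effluent solids): Q_w = V·X / (θ_c·X_r) = 7042 × 3120 / (17.1 × 6980) = 184.1 m³/d.

Q_w ≈ 184 m³/d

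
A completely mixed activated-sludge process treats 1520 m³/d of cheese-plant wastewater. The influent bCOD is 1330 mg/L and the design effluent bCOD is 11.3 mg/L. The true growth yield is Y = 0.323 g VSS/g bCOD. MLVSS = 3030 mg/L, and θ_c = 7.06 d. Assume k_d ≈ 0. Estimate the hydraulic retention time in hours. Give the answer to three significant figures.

τ ≈ 23.8 h

V·X = Y·Q·ΔS·θ_c gives V = 0.323 × 1520 × (1330 − 11.3) × 7.06 / 3030 = 1509 m³.
Hydraulic retention time τ = V/Q = 1509 / 1520 = 0.9925 d = 23.82 h.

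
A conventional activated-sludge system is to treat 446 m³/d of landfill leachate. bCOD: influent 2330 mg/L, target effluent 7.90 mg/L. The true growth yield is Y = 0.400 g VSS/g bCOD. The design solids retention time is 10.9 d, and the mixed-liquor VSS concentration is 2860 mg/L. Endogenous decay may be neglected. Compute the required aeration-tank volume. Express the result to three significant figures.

V·X = Y·Q·ΔS·θ_c gives V = 0.400 × 446 × (2330 − 7.90) × 10.9 / 2860 = 1579 m³.

V ≈ 1580 m³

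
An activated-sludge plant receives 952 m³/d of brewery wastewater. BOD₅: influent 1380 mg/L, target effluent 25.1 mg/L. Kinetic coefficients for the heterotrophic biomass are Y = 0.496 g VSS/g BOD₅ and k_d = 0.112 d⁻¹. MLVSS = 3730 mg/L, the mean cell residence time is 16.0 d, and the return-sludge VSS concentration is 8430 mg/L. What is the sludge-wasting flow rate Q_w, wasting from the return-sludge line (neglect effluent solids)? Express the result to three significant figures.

From the SRT design equation V = Y Q (S₀−S) θ_c / [X (1 + k_d θ_c)] = 0.496 × 952 × (1380 − 25.1) × 16.0 / [3730 × (1 + 0.112 × 16.0)] = 1.02×10^7 / 10414 = 982.9 m³.
θ_c = V·X/(Q_w·X_r) when wasting from the recycle, so Q_w = V·X/(θ_c·X_r) = 982.9 × 3730 / (16.0 × 8430) = 27.18 m³/d.

Q_w ≈ 27.2 m³/d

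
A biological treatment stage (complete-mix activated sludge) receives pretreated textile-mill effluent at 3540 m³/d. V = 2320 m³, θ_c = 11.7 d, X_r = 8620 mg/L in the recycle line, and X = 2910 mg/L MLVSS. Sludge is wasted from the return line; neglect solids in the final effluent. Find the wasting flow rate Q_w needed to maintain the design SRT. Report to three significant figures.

θ_c = V·X/(Q_w·X_r) when wasting from the recycle, so Q_w = V·X/(θ_c·X_r) = 2320 × 2910 / (11.7 × 8620) = 66.94 m³/d.

Q_w ≈ 66.9 m³/d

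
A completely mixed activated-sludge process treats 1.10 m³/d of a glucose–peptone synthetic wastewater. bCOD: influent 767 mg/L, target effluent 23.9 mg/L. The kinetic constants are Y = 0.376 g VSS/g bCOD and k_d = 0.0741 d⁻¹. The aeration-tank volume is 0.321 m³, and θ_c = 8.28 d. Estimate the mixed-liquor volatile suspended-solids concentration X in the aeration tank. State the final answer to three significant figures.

X ≈ 4910 mg/L

From V·X·(1 + k_d·θ_c) = Y·Q·(S₀ − S)·θ_c: X = 0.376 × 1.10 × (767 − 23.9) × 8.28 / [0.321 × (1 + 0.0741 × 8.28)] = 4913 mg/L.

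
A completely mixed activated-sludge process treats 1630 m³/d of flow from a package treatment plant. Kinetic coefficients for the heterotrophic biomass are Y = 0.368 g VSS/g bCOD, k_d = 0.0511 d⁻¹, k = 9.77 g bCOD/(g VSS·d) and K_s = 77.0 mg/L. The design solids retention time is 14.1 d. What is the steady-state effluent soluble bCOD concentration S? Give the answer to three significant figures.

For a completely mixed reactor with recycle the Lawrence–McCarty relation gives S = K_s·(1 + k_d·θ_c) / [θ_c·(Y·k − k_d) − 1] = 77.0 × (1 + 0.0511 × 14.1) / [14.1 × (0.368 × 9.77 − 0.0511) − 1] = 132.5 / 48.97 = 2.705 mg/L.

S ≈ 2.71 mg/L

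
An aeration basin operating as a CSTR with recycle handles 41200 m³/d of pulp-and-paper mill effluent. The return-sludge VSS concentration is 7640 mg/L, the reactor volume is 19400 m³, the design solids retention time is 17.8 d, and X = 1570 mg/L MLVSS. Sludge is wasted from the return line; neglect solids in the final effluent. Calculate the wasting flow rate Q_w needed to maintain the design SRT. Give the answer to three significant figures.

θ_c = V·X/(Q_w·X_r) when wasting from the recycle, so Q_w = V·X/(θ_c·X_r) = 19400 × 1570 / (17.8 × 7640) = 224.0 m³/d.

Q_w ≈ 224 m³/d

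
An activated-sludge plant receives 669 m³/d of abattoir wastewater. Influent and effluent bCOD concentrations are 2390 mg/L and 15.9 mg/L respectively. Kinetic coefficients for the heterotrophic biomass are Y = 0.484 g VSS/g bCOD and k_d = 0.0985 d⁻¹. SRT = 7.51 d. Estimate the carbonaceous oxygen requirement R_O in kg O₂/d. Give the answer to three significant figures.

R_O ≈ 961 kg O₂/d

Observed yield with endogenous decay: Y_obs = Y / (1 + k_d·θ_c) = 0.484 / (1 + 0.0985 × 7.51) = 0.484 / 1.740 = 0.2782 g VSS/g bCOD.
Q·(S₀ − S) = 669 × (2390 − 15.9) × 10⁻³ = 1588 kg/d removed.
Biomass synthesised: P_X = Y_obs × 1588 = 441.9 kg VSS/d.
Carbonaceous O₂ demand = substrate oxidised − cell-mass equivalent = 1588 − 1.42 × 441.9 = 960.8 kg O₂/d.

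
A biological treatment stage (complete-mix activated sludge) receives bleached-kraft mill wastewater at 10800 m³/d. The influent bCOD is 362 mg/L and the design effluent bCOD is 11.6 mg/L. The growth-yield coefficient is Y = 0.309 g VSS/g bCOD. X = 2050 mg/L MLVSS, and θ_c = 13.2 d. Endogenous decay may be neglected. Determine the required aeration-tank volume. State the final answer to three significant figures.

V·X = Y·Q·ΔS·θ_c gives V = 0.309 × 10800 × (362 − 11.6) × 13.2 / 2050 = 7530 m³.

V ≈ 7530 m³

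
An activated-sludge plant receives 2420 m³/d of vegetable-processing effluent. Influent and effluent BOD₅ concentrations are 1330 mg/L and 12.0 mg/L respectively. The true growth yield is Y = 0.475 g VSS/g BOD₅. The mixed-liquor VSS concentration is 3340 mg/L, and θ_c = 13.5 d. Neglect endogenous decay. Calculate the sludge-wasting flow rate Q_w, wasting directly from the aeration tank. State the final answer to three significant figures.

Q_w ≈ 454 m³/d

V·X = Y·Q·ΔS·θ_c gives V = 0.475 × 2420 × (1330 − 12.0) × 13.5 / 3340 = 6124 m³.
For wasting at MLVSS concentration, Q_w = V/θ_c = 6124/13.5 = 453.6 m³/d.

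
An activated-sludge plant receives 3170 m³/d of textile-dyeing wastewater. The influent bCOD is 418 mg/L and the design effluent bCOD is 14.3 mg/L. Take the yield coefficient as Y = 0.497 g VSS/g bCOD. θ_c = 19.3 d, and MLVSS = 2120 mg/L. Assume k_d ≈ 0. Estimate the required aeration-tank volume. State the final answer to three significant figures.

V ≈ 5790 m³

With k_d = 0 the design equation reduces to V = Y Q (S₀−S) θ_c / X = 0.497 × 3170 × (418 − 14.3) × 19.3 / 2120 = 5790 m³.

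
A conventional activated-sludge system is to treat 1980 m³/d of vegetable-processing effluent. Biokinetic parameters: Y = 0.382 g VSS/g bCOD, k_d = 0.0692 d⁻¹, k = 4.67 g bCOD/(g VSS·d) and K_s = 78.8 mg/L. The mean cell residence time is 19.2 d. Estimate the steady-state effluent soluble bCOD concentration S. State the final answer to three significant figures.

Effluent substrate depends only on kinetics and SRT: S = K_s(1 + k_d θ_c) / [θ_c(Yk − k_d) − 1] = 78.8 × (1 + 0.0692 × 19.2) / [19.2 × (0.382 × 4.67 − 0.0692) − 1] = 183.5 / 31.92 = 5.748 mg/L.

S ≈ 5.75 mg/L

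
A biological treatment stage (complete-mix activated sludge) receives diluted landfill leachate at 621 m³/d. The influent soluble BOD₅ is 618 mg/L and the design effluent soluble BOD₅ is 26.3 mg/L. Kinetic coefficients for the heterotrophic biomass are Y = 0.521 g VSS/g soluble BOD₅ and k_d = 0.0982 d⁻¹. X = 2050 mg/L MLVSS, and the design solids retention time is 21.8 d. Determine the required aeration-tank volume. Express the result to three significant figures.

V ≈ 648 m³

Rearranging the biomass balance for a CMAS with decay, V = Y·Q·ΔS·θ_c / [X·(1+k_d θ_c)] = 0.521 × 621 × (618 − 26.3) × 21.8 / [2050 × (1 + 0.0982 × 21.8)] = 4.17×10^6 / 6439 = 648.2 m³.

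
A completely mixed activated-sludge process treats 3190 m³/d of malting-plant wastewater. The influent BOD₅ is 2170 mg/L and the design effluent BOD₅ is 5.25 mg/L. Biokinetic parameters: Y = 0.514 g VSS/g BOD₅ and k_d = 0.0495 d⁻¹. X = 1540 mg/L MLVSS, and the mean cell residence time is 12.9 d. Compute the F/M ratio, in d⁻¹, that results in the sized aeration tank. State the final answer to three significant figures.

F/M ≈ 0.248 d⁻¹

From the SRT design equation V = Y Q (S₀−S) θ_c / [X (1 + k_d θ_c)] = 0.514 × 3190 × (2170 − 5.25) × 12.9 / [1540 × (1 + 0.0495 × 12.9)] = 4.58×10^7 / 2523 = 18146 m³.
Food-to-microorganism ratio F/M = Q S₀ / (V X) = 3190 × 2170 / (18146 × 1540) = 0.2477 d⁻¹.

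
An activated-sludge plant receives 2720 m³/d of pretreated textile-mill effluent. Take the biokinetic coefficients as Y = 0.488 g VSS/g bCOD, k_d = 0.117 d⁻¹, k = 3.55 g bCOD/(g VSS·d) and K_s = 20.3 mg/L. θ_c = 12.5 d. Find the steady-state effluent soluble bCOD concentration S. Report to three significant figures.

Effluent substrate depends only on kinetics and SRT: S = K_s(1 + k_d θ_c) / [θ_c(Yk − k_d) − 1] = 20.3 × (1 + 0.117 × 12.5) / [12.5 × (0.488 × 3.55 − 0.117) − 1] = 49.99 / 19.19 = 2.605 mg/L.

S ≈ 2.60 mg/L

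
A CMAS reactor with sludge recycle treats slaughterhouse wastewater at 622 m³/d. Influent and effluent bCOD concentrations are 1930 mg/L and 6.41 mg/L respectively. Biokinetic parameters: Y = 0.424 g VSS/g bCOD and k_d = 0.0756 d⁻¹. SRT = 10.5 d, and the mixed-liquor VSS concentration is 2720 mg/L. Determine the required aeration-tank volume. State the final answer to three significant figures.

From the SRT design equation V = Y Q (S₀−S) θ_c / [X (1 + k_d θ_c)] = 0.424 × 622 × (1930 − 6.41) × 10.5 / [2720 × (1 + 0.0756 × 10.5)] = 5.33×10^6 / 4879 = 1092 m³.

V ≈ 1090 m³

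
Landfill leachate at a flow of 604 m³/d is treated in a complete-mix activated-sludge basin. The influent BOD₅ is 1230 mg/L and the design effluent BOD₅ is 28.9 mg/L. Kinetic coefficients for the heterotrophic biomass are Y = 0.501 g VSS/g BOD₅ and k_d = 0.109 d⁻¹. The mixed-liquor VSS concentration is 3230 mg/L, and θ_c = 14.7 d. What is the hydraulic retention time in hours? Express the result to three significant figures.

Rearranging the biomass balance for a CMAS with decay, V = Y·Q·ΔS·θ_c / [X·(1+k_d θ_c)] = 0.501 × 604 × (1230 − 28.9) × 14.7 / [3230 × (1 + 0.109 × 14.7)] = 5.34×10^6 / 8405 = 635.6 m³.
Hydraulic retention time τ = V/Q = 635.6 / 604 = 1.052 d = 25.26 h.

τ ≈ 25.3 h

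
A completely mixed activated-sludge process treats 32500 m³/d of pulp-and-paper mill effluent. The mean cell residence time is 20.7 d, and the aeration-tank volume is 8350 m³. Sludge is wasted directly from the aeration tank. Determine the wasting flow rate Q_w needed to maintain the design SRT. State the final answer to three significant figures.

Q_w ≈ 403 m³/d

For wasting at MLVSS concentration, Q_w = V/θ_c = 8350/20.7 = 403.4 m³/d.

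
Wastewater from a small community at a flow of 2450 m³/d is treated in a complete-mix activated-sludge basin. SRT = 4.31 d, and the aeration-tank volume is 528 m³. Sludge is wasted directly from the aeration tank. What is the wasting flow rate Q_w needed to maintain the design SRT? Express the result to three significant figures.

Q_w ≈ 123 m³/d

With mixed-liquor wasting, θ_c = V/Q_w, so Q_w = V/θ_c = 528.0/4.31 = 122.5 m³/d.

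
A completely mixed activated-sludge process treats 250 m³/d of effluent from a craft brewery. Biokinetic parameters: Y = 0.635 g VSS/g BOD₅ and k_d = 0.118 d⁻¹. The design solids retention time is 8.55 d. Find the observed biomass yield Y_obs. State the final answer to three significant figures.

Y_obs ≈ 0.316 g VSS/g BOD₅

Observed yield with endogenous decay: Y_obs = Y / (1 + k_d·θ_c) = 0.635 / (1 + 0.118 × 8.55) = 0.635 / 2.009 = 0.3161 g VSS/g BOD₅.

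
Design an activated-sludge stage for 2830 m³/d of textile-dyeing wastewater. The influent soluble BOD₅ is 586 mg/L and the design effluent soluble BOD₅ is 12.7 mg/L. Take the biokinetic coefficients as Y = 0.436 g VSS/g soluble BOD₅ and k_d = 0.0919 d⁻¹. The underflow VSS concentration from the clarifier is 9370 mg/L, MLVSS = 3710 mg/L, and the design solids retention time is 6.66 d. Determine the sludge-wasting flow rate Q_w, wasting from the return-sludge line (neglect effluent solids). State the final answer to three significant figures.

Q_w ≈ 46.8 m³/d

Steady-state biomass mass balance: V·X·(1 + k_d·θ_c) = Y·Q·(S₀ − S)·θ_c, so V = 0.436 × 2830 × (586 − 12.7) × 6.66 / [3710 × (1 + 0.0919 × 6.66)] = 4.71×10^6 / 5981 = 787.7 m³.
Wasting from the return line (neglecting effluent solids): Q_w = V·X / (θ_c·X_r) = 787.7 × 3710 / (6.66 × 9370) = 46.83 m³/d.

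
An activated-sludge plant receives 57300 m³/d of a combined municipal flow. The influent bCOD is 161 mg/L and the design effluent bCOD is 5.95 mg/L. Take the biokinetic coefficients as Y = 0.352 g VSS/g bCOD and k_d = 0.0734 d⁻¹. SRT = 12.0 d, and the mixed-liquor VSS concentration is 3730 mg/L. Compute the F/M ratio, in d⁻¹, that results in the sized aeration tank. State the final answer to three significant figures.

Rearranging the biomass balance for a CMAS with decay, V = Y·Q·ΔS·θ_c / [X·(1+k_d θ_c)] = 0.352 × 57300 × (161 − 5.95) × 12.0 / [3730 × (1 + 0.0734 × 12.0)] = 3.75×10^7 / 7015 = 5349 m³.
F/M = applied load / biomass = Q·S₀/(V·X) = 57300 × 161 / (5349 × 3730) = 0.4624 d⁻¹.

F/M ≈ 0.462 d⁻¹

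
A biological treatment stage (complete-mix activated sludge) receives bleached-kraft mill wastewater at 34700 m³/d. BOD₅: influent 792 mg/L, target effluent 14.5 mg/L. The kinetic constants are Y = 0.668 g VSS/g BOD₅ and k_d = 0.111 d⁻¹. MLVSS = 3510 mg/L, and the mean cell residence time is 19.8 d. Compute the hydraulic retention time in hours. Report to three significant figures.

τ ≈ 22.0 h

From the SRT design equation V = Y Q (S₀−S) θ_c / [X (1 + k_d θ_c)] = 0.668 × 34700 × (792 − 14.5) × 19.8 / [3510 × (1 + 0.111 × 19.8)] = 3.57×10^8 / 11224 = 31792 m³.
Hydraulic retention time τ = V/Q = 31792 / 34700 = 0.9162 d = 21.99 h.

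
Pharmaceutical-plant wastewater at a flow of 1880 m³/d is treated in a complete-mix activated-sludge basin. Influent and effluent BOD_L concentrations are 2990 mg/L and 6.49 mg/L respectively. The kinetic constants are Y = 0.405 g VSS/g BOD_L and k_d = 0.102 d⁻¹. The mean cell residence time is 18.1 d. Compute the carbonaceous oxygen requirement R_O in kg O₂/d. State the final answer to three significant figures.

R_O ≈ 4480 kg O₂/d

Y_obs = Y / (1 + k_d θ_c) = 0.405 / (1 + 0.102 × 18.1) = 0.405 / 2.846 = 0.1423.
ΔS = 2990 − 6.49 = 2984 mg/L, so the substrate removal rate is 1880 × 2984/1000 = 5609 kg BOD_L/d.
Biomass synthesised: P_X = Y_obs × 5609 = 798.1 kg VSS/d.
R_O = Q·(S₀ − S) − 1.42·P_X = 5609 − 1.42 × 798.1 = 4476 kg O₂/d.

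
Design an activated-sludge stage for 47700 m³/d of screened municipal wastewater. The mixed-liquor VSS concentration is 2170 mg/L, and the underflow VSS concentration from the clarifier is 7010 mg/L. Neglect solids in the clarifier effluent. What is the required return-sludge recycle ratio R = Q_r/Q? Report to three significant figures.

R = Q_r/Q = X/(X_r − X) = 2170 / (7010 − 2170) = 0.4483.

R ≈ 0.448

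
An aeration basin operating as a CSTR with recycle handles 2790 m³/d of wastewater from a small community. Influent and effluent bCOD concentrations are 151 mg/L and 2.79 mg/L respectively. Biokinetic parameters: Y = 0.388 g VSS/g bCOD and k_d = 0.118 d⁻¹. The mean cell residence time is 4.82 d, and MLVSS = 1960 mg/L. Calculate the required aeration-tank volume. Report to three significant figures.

From the SRT design equation V = Y Q (S₀−S) θ_c / [X (1 + k_d θ_c)] = 0.388 × 2790 × (151 − 2.79) × 4.82 / [1960 × (1 + 0.118 × 4.82)] = 7.73×10^5 / 3075 = 251.5 m³.

V ≈ 252 m³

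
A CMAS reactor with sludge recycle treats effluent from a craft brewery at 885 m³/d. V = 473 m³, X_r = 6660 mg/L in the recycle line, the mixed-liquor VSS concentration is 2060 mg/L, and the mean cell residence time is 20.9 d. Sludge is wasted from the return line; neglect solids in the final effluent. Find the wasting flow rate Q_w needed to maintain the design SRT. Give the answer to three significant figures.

Q_w ≈ 7.00 m³/d

Q_w = (V·X)/(θ_c X_r) = 473.0 × 2060 / (20.9 × 6660) = 7.000 m³/d.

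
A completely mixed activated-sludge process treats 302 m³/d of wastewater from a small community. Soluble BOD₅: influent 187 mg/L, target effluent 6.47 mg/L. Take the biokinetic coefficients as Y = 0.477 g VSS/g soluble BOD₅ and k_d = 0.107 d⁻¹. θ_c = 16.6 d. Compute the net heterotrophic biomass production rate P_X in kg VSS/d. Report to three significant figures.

P_X ≈ 9.37 kg VSS/d

Observed yield with endogenous decay: Y_obs = Y / (1 + k_d·θ_c) = 0.477 / (1 + 0.107 × 16.6) = 0.477 / 2.776 = 0.1718 g VSS/g soluble BOD₅.
Q·(S₀ − S) = 302 × (187 − 6.47) × 10⁻³ = 54.52 kg/d removed.
Biomass produced: P_X = Y_obs·Q·ΔS = 0.1718 × 54.52 ≈ 9.368 kg VSS/d.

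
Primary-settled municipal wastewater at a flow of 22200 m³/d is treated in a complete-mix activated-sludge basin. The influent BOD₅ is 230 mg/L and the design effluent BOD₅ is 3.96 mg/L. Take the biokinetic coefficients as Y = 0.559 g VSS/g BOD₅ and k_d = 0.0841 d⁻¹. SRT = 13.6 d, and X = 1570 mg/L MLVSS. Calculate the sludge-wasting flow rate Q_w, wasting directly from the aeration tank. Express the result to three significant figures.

Q_w ≈ 833 m³/d

Steady-state biomass mass balance: V·X·(1 + k_d·θ_c) = Y·Q·(S₀ − S)·θ_c, so V = 0.559 × 22200 × (230 − 3.96) × 13.6 / [1570 × (1 + 0.0841 × 13.6)] = 3.81×10^7 / 3366 = 11335 m³.
For wasting at MLVSS concentration, Q_w = V/θ_c = 11335/13.6 = 833.4 m³/d.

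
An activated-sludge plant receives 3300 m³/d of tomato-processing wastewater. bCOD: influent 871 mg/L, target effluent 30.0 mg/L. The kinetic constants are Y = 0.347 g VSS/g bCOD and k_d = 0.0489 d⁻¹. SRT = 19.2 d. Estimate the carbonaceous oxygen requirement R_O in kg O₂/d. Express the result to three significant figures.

R_O ≈ 2070 kg O₂/d

The observed yield is Y_obs = Y/(1 + k_d·θ_c) = 0.347 / (1 + 0.0489 × 19.2) = 0.347 / 1.939 = 0.1790 g VSS per g bCOD removed.
Substrate removed = Q·(S₀ − S) = 3300 m³/d × (871 − 30.0) g/m³ = 2.78×10^6 g/d = 2775 kg/d.
P_X = Y_obs·Q·(S₀ − S) = 0.1790 × 2775 = 496.7 kg VSS/d.
Carbonaceous O₂ demand = substrate oxidised − cell-mass equivalent = 2775 − 1.42 × 496.7 = 2070 kg O₂/d.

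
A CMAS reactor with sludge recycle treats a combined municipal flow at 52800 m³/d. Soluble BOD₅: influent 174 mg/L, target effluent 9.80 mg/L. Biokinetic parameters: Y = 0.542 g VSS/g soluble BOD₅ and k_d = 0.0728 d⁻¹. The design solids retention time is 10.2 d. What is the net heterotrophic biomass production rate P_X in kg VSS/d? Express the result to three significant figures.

P_X ≈ 2700 kg VSS/d

Y_obs = Y / (1 + k_d θ_c) = 0.542 / (1 + 0.0728 × 10.2) = 0.542 / 1.743 = 0.3110.
Substrate removed = Q·(S₀ − S) = 52800 m³/d × (174 − 9.80) g/m³ = 8.67×10^6 g/d = 8670 kg/d.
P_X = Y_obs · Q(S₀ − S) = 0.3110 × 8670 = 2697 kg VSS/d.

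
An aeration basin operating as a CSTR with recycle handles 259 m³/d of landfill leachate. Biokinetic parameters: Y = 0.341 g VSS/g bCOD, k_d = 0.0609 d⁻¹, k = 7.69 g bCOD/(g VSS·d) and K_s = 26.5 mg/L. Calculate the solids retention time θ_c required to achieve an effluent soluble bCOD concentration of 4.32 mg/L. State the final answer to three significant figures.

θ_c ≈ 3.26 d

From 1/θ_c = Y·k·S/(K_s + S) − k_d: Y·k·S/(K_s+S) = 0.341 × 7.69 × 4.32 / (26.5 + 4.32) = 0.3676 d⁻¹.
Then 1/θ_c = μ − k_d = 0.3676 − 0.0609 = 0.3067 d⁻¹, giving θ_c = 3.261 d.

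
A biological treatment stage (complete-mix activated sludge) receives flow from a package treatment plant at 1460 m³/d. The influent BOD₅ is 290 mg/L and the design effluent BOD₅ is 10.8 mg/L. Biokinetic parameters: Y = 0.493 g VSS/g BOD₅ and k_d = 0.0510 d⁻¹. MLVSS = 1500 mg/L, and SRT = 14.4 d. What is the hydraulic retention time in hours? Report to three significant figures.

From the SRT design equation V = Y Q (S₀−S) θ_c / [X (1 + k_d θ_c)] = 0.493 × 1460 × (290 − 10.8) × 14.4 / [1500 × (1 + 0.0510 × 14.4)] = 2.89×10^6 / 2602 = 1112 m³.
Hydraulic retention time τ = V/Q = 1112 / 1460 = 0.7619 d = 18.29 h.

τ ≈ 18.3 h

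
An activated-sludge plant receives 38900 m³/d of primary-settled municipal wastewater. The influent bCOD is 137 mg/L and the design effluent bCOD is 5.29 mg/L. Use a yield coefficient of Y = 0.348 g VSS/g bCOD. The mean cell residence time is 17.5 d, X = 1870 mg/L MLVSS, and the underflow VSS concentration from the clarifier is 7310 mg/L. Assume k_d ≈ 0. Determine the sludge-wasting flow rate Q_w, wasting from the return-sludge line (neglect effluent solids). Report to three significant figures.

Biomass mass balance (decay neglected): V·X = Y·Q·(S₀ − S)·θ_c, so V = 0.348 × 38900 × (137 − 5.29) × 17.5 / 1870 = 16686 m³.
Q_w = (V·X)/(θ_c X_r) = 16686 × 1870 / (17.5 × 7310) = 243.9 m³/d.

Q_w ≈ 244 m³/d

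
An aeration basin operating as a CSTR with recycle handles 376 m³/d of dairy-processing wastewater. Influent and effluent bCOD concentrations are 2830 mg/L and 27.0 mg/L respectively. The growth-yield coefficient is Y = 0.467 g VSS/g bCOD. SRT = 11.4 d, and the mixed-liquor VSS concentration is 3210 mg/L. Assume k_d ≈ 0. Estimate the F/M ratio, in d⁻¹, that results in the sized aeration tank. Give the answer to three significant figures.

F/M ≈ 0.190 d⁻¹

With k_d = 0 the design equation reduces to V = Y Q (S₀−S) θ_c / X = 0.467 × 376 × (2830 − 27.0) × 11.4 / 3210 = 1748 m³.
Food-to-microorganism ratio F/M = Q S₀ / (V X) = 376 × 2830 / (1748 × 3210) = 0.1896 d⁻¹.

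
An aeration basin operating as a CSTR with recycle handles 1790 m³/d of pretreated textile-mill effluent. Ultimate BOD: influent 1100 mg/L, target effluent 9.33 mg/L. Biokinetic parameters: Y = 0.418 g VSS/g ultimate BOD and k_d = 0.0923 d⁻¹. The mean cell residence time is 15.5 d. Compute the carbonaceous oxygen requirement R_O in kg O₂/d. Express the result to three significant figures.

Y_obs = Y / (1 + k_d θ_c) = 0.418 / (1 + 0.0923 × 15.5) = 0.418 / 2.431 = 0.1720.
Q·(S₀ − S) = 1790 × (1100 − 9.33) × 10⁻³ = 1952 kg/d removed.
Net sludge production P_X = 0.1720 × 1952 = 335.7 kg VSS/d.
R_O = Q·ΔS − 1.42 P_X = 1952 − 476.7 = 1476 kg O₂/d.

R_O ≈ 1480 kg O₂/d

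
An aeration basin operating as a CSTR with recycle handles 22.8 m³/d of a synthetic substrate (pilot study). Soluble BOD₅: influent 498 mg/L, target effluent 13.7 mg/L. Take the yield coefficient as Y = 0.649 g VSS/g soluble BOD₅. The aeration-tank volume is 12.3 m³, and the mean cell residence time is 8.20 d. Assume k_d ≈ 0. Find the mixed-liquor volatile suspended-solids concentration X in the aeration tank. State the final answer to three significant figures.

Without decay, X = Y Q (S₀−S) θ_c / V = 0.649 × 22.8 × (498 − 13.7) × 8.20 / 12.3 = 4778 mg/L.

X ≈ 4780 mg/L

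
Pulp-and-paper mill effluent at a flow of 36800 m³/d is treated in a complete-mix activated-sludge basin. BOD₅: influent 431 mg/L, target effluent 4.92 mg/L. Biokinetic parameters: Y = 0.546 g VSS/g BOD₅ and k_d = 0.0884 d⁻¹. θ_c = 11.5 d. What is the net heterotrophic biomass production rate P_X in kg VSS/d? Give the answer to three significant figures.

Observed yield with endogenous decay: Y_obs = Y / (1 + k_d·θ_c) = 0.546 / (1 + 0.0884 × 11.5) = 0.546 / 2.017 = 0.2708 g VSS/g BOD₅.
Substrate removed = Q·(S₀ − S) = 36800 m³/d × (431 − 4.92) g/m³ = 1.57×10^7 g/d = 15680 kg/d.
P_X = Y_obs · Q(S₀ − S) = 0.2708 × 15680 = 4245 kg VSS/d.

P_X ≈ 4250 kg VSS/d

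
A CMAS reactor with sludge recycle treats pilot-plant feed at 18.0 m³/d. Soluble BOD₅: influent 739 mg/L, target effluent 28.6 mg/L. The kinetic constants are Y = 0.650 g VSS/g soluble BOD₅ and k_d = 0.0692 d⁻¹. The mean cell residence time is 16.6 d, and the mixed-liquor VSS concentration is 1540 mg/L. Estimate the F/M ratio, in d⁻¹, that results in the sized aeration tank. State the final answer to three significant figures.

F/M ≈ 0.207 d⁻¹

From the SRT design equation V = Y Q (S₀−S) θ_c / [X (1 + k_d θ_c)] = 0.650 × 18.0 × (739 − 28.6) × 16.6 / [1540 × (1 + 0.0692 × 16.6)] = 1.38×10^5 / 3309 = 41.70 m³.
F/M = applied load / biomass = Q·S₀/(V·X) = 18.0 × 739 / (41.70 × 1540) = 0.2072 d⁻¹.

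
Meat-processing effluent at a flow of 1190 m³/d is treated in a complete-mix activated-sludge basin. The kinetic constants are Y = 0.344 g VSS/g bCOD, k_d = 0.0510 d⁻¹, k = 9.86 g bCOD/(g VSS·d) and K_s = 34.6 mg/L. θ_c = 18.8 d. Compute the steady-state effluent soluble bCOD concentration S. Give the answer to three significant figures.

For a completely mixed reactor with recycle the Lawrence–McCarty relation gives S = K_s·(1 + k_d·θ_c) / [θ_c·(Y·k − k_d) − 1] = 34.6 × (1 + 0.0510 × 18.8) / [18.8 × (0.344 × 9.86 − 0.0510) − 1] = 67.77 / 61.81 = 1.097 mg/L.

S ≈ 1.10 mg/L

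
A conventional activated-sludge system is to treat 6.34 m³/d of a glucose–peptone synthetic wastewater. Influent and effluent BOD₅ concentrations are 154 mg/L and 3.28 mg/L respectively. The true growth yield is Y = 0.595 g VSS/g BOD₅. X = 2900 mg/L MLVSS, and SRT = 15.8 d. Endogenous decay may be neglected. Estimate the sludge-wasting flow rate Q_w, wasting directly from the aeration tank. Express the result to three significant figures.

With k_d = 0 the design equation reduces to V = Y Q (S₀−S) θ_c / X = 0.595 × 6.34 × (154 − 3.28) × 15.8 / 2900 = 3.098 m³.
With mixed-liquor wasting, θ_c = V/Q_w, so Q_w = V/θ_c = 3.098/15.8 = 0.1961 m³/d.

Q_w ≈ 0.196 m³/d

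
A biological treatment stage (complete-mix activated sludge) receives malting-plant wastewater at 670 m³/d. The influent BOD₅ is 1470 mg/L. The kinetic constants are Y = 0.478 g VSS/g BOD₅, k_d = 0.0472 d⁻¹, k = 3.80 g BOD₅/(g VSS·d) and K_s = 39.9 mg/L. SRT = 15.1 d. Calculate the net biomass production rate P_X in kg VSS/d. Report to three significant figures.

P_X ≈ 274 kg VSS/d

Effluent substrate depends only on kinetics and SRT: S = K_s(1 + k_d θ_c) / [θ_c(Yk − k_d) − 1] = 39.9 × (1 + 0.0472 × 15.1) / [15.1 × (0.478 × 3.80 − 0.0472) − 1] = 68.34 / 25.71 = 2.658 mg/L.
Y_obs = Y / (1 + k_d θ_c) = 0.478 / (1 + 0.0472 × 15.1) = 0.478 / 1.713 = 0.2791.
ΔS = 1470 − 2.66 = 1467 mg/L, so the substrate removal rate is 670 × 1467/1000 = 983.1 kg BOD₅/d.
So the net sludge growth is P_X = 0.2791 × 983.1 = 274.4 kg VSS/d.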